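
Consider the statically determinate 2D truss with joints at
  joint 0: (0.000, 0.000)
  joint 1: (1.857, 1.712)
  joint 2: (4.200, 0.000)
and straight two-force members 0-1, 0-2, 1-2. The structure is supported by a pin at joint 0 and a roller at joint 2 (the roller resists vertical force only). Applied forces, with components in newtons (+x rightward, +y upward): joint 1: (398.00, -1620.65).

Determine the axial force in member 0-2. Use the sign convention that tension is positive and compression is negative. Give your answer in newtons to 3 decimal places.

1202.691

N=3 nodes, M=3 members, R=3 reactions → 2N=6, M+R=6
member 0 (0-1): L=2.5257, (cx,cy)=(0.7352,0.6778)
member 1 (0-2): L=4.2000, (cx,cy)=(1.0000,0.0000)
member 2 (1-2): L=2.9018, (cx,cy)=(0.8074,-0.5900)
solve A·x = −loads:
  F[0-1] = -1094.4783 N (compression)
  F[0-2] = +1202.6915 N (tension)
  F[1-2] = -1489.5438 N (compression)
  Rx@0 = -398.0000 N
  Ry@0 = +741.8588 N
  Ry@2 = +878.7912 N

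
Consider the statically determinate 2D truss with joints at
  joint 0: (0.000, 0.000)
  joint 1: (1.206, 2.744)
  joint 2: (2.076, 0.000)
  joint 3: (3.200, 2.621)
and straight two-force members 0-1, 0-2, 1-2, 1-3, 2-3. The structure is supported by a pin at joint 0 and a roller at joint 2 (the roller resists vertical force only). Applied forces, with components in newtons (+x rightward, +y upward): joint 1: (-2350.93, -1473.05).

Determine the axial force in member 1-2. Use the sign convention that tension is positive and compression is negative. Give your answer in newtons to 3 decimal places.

2362.127

N=4 nodes, M=5 members, R=3 reactions → 2N=8, M+R=8
member 0 (0-1): L=2.9973, (cx,cy)=(0.4024,0.9155)
member 1 (0-2): L=2.0760, (cx,cy)=(1.0000,0.0000)
member 2 (1-2): L=2.8786, (cx,cy)=(0.3022,-0.9532)
member 3 (1-3): L=1.9978, (cx,cy)=(0.9981,-0.0616)
member 4 (2-3): L=2.8518, (cx,cy)=(0.3941,0.9191)
solve A·x = −loads:
  F[0-1] = -4068.5810 N (compression)
  F[0-2] = -713.9021 N (compression)
  F[1-2] = +2362.1272 N (tension)
  F[1-3] = -0.0000 N (tension)
  F[2-3] = +0.0000 N (tension)
  Rx@0 = +2350.9300 N
  Ry@0 = +3724.7136 N
  Ry@2 = -2251.6636 N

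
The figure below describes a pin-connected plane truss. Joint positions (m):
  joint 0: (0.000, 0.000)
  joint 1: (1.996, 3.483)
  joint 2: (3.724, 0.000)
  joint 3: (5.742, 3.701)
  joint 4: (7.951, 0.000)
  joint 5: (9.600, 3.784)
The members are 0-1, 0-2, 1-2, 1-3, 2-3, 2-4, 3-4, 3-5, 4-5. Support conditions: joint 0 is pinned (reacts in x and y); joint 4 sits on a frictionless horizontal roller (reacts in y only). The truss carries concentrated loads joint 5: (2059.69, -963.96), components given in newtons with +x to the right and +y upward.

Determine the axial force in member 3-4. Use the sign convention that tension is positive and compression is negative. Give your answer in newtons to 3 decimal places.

-1311.672

N=6 nodes, M=9 members, R=3 reactions → 2N=12, M+R=12
member 0 (0-1): L=4.0144, (cx,cy)=(0.4972,0.8676)
member 1 (0-2): L=3.7240, (cx,cy)=(1.0000,0.0000)
member 2 (1-2): L=3.8881, (cx,cy)=(0.4444,-0.8958)
member 3 (1-3): L=3.7523, (cx,cy)=(0.9983,0.0581)
member 4 (2-3): L=4.2154, (cx,cy)=(0.4787,0.8780)
member 5 (2-4): L=4.2270, (cx,cy)=(1.0000,0.0000)
member 6 (3-4): L=4.3101, (cx,cy)=(0.5125,-0.8587)
member 7 (3-5): L=3.8589, (cx,cy)=(0.9998,0.0215)
member 8 (4-5): L=4.1277, (cx,cy)=(0.3995,0.9167)
solve A·x = −loads:
  F[0-1] = +1360.2100 N (tension)
  F[0-2] = +1383.3778 N (tension)
  F[1-2] = -1237.7453 N (compression)
  F[1-3] = +1228.4830 N (tension)
  F[2-3] = +1262.9010 N (tension)
  F[2-4] = +228.7071 N (tension)
  F[3-4] = -1311.6723 N (compression)
  F[3-5] = +2503.8145 N (tension)
  F[4-5] = -1110.2602 N (compression)
  Rx@0 = -2059.6900 N
  Ry@0 = -1180.1581 N
  Ry@4 = +2144.1181 N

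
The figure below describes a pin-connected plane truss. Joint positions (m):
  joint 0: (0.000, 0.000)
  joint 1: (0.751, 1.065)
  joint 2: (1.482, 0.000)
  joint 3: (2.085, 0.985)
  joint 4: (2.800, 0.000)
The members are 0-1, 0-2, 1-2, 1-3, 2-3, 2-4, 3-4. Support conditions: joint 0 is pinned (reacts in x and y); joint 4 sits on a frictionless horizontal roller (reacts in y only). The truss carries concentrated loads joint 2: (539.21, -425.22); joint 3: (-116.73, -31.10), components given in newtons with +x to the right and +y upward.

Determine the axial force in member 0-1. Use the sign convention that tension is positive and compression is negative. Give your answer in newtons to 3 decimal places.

N=5 nodes, M=7 members, R=3 reactions → 2N=10, M+R=10
member 0 (0-1): L=1.3032, (cx,cy)=(0.5763,0.8172)
member 1 (0-2): L=1.4820, (cx,cy)=(1.0000,0.0000)
member 2 (1-2): L=1.2917, (cx,cy)=(0.5659,-0.8245)
member 3 (1-3): L=1.3364, (cx,cy)=(0.9982,-0.0599)
member 4 (2-3): L=1.1549, (cx,cy)=(0.5221,0.8529)
member 5 (2-4): L=1.3180, (cx,cy)=(1.0000,0.0000)
member 6 (3-4): L=1.2171, (cx,cy)=(0.5874,-0.8093)
solve A·x = −loads:
  F[0-1] = -304.8815 N (compression)
  F[0-2] = +598.1806 N (tension)
  F[1-2] = +328.5116 N (tension)
  F[1-3] = -362.2565 N (compression)
  F[2-3] = +181.0016 N (tension)
  F[2-4] = +150.3731 N (tension)
  F[3-4] = -255.9809 N (compression)
  Rx@0 = -422.4800 N
  Ry@0 = +249.1627 N
  Ry@4 = +207.1573 N

-304.882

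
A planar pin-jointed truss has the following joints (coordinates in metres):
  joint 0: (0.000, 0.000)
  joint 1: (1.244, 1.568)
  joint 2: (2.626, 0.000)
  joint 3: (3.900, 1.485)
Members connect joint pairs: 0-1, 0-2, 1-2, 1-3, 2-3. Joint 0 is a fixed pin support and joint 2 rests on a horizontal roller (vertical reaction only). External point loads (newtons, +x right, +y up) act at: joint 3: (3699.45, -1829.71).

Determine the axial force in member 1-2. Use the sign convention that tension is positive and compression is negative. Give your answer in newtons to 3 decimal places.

-4185.651

N=4 nodes, M=5 members, R=3 reactions → 2N=8, M+R=8
member 0 (0-1): L=2.0015, (cx,cy)=(0.6215,0.7834)
member 1 (0-2): L=2.6260, (cx,cy)=(1.0000,0.0000)
member 2 (1-2): L=2.0901, (cx,cy)=(0.6612,-0.7502)
member 3 (1-3): L=2.6573, (cx,cy)=(0.9995,-0.0312)
member 4 (2-3): L=1.9566, (cx,cy)=(0.6511,0.7590)
solve A·x = −loads:
  F[0-1] = +3803.5833 N (tension)
  F[0-2] = +1335.4408 N (tension)
  F[1-2] = -4185.6508 N (compression)
  F[1-3] = +5134.1090 N (tension)
  F[2-3] = -2199.4966 N (compression)
  Rx@0 = -3699.4500 N
  Ry@0 = -2979.7158 N
  Ry@2 = +4809.4258 N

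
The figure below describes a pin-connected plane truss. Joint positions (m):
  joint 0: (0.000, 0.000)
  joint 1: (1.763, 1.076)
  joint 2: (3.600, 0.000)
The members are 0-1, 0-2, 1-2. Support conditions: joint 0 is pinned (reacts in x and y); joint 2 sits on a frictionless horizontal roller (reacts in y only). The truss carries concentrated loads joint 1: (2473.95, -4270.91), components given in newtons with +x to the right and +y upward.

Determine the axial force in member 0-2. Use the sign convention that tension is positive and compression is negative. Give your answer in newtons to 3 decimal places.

N=3 nodes, M=3 members, R=3 reactions → 2N=6, M+R=6
member 0 (0-1): L=2.0654, (cx,cy)=(0.8536,0.5210)
member 1 (0-2): L=3.6000, (cx,cy)=(1.0000,0.0000)
member 2 (1-2): L=2.1289, (cx,cy)=(0.8629,-0.5054)
solve A·x = −loads:
  F[0-1] = -2763.9616 N (compression)
  F[0-2] = +4833.2148 N (tension)
  F[1-2] = -5601.2947 N (compression)
  Rx@0 = -2473.9500 N
  Ry@0 = +1439.9143 N
  Ry@2 = +2830.9957 N

4833.215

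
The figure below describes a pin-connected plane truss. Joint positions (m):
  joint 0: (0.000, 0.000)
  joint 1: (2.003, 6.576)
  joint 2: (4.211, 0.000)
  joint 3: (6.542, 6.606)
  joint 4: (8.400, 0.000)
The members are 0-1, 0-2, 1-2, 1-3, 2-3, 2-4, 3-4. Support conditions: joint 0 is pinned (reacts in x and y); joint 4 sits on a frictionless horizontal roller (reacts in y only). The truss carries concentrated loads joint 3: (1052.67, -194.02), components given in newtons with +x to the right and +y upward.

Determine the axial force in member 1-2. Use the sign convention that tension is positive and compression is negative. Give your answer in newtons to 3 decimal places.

N=5 nodes, M=7 members, R=3 reactions → 2N=10, M+R=10
member 0 (0-1): L=6.8743, (cx,cy)=(0.2914,0.9566)
member 1 (0-2): L=4.2110, (cx,cy)=(1.0000,0.0000)
member 2 (1-2): L=6.9368, (cx,cy)=(0.3183,-0.9480)
member 3 (1-3): L=4.5391, (cx,cy)=(1.0000,0.0066)
member 4 (2-3): L=7.0052, (cx,cy)=(0.3328,0.9430)
member 5 (2-4): L=4.1890, (cx,cy)=(1.0000,0.0000)
member 6 (3-4): L=6.8623, (cx,cy)=(0.2708,-0.9626)
solve A·x = −loads:
  F[0-1] = +820.5386 N (tension)
  F[0-2] = +813.5849 N (tension)
  F[1-2] = -824.5028 N (compression)
  F[1-3] = +501.5377 N (tension)
  F[2-3] = +828.8526 N (tension)
  F[2-4] = +275.3402 N (tension)
  F[3-4] = -1016.9385 N (compression)
  Rx@0 = -1052.6700 N
  Ry@0 = -784.9344 N
  Ry@4 = +978.9544 N

-824.503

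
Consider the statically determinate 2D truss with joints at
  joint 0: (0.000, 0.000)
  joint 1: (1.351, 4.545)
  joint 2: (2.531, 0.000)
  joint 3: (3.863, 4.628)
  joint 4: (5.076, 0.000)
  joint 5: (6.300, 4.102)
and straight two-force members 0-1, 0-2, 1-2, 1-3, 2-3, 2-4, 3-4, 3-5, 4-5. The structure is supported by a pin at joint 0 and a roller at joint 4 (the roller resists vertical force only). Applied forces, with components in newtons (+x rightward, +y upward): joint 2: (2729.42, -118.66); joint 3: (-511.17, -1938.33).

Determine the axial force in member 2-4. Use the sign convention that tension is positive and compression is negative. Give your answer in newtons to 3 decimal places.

279.987

N=6 nodes, M=9 members, R=3 reactions → 2N=12, M+R=12
member 0 (0-1): L=4.7415, (cx,cy)=(0.2849,0.9585)
member 1 (0-2): L=2.5310, (cx,cy)=(1.0000,0.0000)
member 2 (1-2): L=4.6957, (cx,cy)=(0.2513,-0.9679)
member 3 (1-3): L=2.5134, (cx,cy)=(0.9995,0.0330)
member 4 (2-3): L=4.8159, (cx,cy)=(0.2766,0.9610)
member 5 (2-4): L=2.5450, (cx,cy)=(1.0000,0.0000)
member 6 (3-4): L=4.7843, (cx,cy)=(0.2535,-0.9673)
member 7 (3-5): L=2.4931, (cx,cy)=(0.9775,-0.2110)
member 8 (4-5): L=4.2807, (cx,cy)=(0.2859,0.9582)
solve A·x = −loads:
  F[0-1] = -1031.5039 N (compression)
  F[0-2] = +2512.1547 N (tension)
  F[1-2] = +1002.8908 N (tension)
  F[1-3] = -546.2238 N (compression)
  F[2-3] = -886.6370 N (compression)
  F[2-4] = +279.9868 N (tension)
  F[3-4] = -1104.3261 N (compression)
  F[3-5] = +0.0000 N (tension)
  F[4-5] = -0.0000 N (compression)
  Rx@0 = -2218.2500 N
  Ry@0 = +988.7468 N
  Ry@4 = +1068.2432 N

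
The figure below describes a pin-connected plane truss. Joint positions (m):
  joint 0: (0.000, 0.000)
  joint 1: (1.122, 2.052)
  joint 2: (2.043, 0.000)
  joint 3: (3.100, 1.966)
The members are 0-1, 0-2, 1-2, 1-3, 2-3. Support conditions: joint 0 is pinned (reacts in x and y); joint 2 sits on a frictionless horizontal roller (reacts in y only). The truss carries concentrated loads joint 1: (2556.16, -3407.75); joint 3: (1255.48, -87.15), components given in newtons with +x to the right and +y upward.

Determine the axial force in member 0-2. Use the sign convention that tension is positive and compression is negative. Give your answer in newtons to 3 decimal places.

2562.550

N=4 nodes, M=5 members, R=3 reactions → 2N=8, M+R=8
member 0 (0-1): L=2.3387, (cx,cy)=(0.4798,0.8774)
member 1 (0-2): L=2.0430, (cx,cy)=(1.0000,0.0000)
member 2 (1-2): L=2.2492, (cx,cy)=(0.4095,-0.9123)
member 3 (1-3): L=1.9799, (cx,cy)=(0.9991,-0.0434)
member 4 (2-3): L=2.2321, (cx,cy)=(0.4735,0.8808)
solve A·x = −loads:
  F[0-1] = +2603.6231 N (tension)
  F[0-2] = +2562.5502 N (tension)
  F[1-2] = -6299.8828 N (compression)
  F[1-3] = +1273.7900 N (tension)
  F[2-3] = -36.1275 N (compression)
  Rx@0 = -3811.6400 N
  Ry@0 = -2284.4316 N
  Ry@2 = +5779.3316 N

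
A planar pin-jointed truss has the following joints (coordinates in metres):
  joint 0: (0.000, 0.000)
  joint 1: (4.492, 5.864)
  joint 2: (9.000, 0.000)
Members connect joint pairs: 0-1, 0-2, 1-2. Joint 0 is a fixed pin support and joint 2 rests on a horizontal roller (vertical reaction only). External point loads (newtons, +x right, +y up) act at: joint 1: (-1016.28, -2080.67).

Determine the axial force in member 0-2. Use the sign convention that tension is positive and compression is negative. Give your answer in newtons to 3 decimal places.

289.301

N=3 nodes, M=3 members, R=3 reactions → 2N=6, M+R=6
member 0 (0-1): L=7.3868, (cx,cy)=(0.6081,0.7939)
member 1 (0-2): L=9.0000, (cx,cy)=(1.0000,0.0000)
member 2 (1-2): L=7.3965, (cx,cy)=(0.6095,-0.7928)
solve A·x = −loads:
  F[0-1] = -2146.9379 N (compression)
  F[0-2] = +289.3012 N (tension)
  F[1-2] = -474.6724 N (compression)
  Rx@0 = +1016.2800 N
  Ry@0 = +1704.3474 N
  Ry@2 = +376.3226 N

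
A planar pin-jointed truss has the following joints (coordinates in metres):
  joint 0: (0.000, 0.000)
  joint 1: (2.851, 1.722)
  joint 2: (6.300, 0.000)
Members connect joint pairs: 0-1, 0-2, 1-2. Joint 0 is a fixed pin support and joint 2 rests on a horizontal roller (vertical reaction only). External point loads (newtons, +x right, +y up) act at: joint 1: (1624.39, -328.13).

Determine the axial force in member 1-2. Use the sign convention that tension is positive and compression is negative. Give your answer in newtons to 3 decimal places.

-1326.391

N=3 nodes, M=3 members, R=3 reactions → 2N=6, M+R=6
member 0 (0-1): L=3.3307, (cx,cy)=(0.8560,0.5170)
member 1 (0-2): L=6.3000, (cx,cy)=(1.0000,0.0000)
member 2 (1-2): L=3.8550, (cx,cy)=(0.8947,-0.4467)
solve A·x = −loads:
  F[0-1] = +511.3279 N (tension)
  F[0-2] = +1186.7039 N (tension)
  F[1-2] = -1326.3909 N (compression)
  Rx@0 = -1624.3900 N
  Ry@0 = -264.3618 N
  Ry@2 = +592.4918 N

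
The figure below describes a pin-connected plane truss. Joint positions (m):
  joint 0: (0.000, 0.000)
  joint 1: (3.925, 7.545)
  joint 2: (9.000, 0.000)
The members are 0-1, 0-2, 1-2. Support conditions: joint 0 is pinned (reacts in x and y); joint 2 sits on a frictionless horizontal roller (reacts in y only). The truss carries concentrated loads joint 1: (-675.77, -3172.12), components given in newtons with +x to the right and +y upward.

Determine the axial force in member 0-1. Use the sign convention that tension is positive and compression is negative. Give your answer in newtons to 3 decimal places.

-2654.873

N=3 nodes, M=3 members, R=3 reactions → 2N=6, M+R=6
member 0 (0-1): L=8.5049, (cx,cy)=(0.4615,0.8871)
member 1 (0-2): L=9.0000, (cx,cy)=(1.0000,0.0000)
member 2 (1-2): L=9.0930, (cx,cy)=(0.5581,-0.8298)
solve A·x = −loads:
  F[0-1] = -2654.8733 N (compression)
  F[0-2] = +549.4562 N (tension)
  F[1-2] = -984.4739 N (compression)
  Rx@0 = +675.7700 N
  Ry@0 = +2355.2437 N
  Ry@2 = +816.8763 N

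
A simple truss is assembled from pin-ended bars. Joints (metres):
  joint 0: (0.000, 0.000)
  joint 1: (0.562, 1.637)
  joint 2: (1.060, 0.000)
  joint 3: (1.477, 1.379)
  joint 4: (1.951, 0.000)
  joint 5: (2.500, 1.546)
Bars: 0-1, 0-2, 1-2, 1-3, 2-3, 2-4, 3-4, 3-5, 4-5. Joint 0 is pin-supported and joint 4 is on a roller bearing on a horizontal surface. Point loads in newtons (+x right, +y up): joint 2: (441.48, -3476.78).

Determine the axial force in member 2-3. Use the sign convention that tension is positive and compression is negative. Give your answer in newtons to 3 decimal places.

1642.164

N=6 nodes, M=9 members, R=3 reactions → 2N=12, M+R=12
member 0 (0-1): L=1.7308, (cx,cy)=(0.3247,0.9458)
member 1 (0-2): L=1.0600, (cx,cy)=(1.0000,0.0000)
member 2 (1-2): L=1.7111, (cx,cy)=(0.2910,-0.9567)
member 3 (1-3): L=0.9507, (cx,cy)=(0.9625,-0.2714)
member 4 (2-3): L=1.4407, (cx,cy)=(0.2894,0.9572)
member 5 (2-4): L=0.8910, (cx,cy)=(1.0000,0.0000)
member 6 (3-4): L=1.4582, (cx,cy)=(0.3251,-0.9457)
member 7 (3-5): L=1.0365, (cx,cy)=(0.9869,0.1611)
member 8 (4-5): L=1.6406, (cx,cy)=(0.3346,0.9423)
solve A·x = −loads:
  F[0-1] = -1678.7724 N (compression)
  F[0-2] = +986.5914 N (tension)
  F[1-2] = +1991.1075 N (tension)
  F[1-3] = -1168.4655 N (compression)
  F[2-3] = +1642.1642 N (tension)
  F[2-4] = +649.2917 N (tension)
  F[3-4] = -1997.4483 N (compression)
  F[3-5] = -0.0000 N (tension)
  F[4-5] = -0.0000 N (tension)
  Rx@0 = -441.4800 N
  Ry@0 = +1587.8068 N
  Ry@4 = +1888.9732 N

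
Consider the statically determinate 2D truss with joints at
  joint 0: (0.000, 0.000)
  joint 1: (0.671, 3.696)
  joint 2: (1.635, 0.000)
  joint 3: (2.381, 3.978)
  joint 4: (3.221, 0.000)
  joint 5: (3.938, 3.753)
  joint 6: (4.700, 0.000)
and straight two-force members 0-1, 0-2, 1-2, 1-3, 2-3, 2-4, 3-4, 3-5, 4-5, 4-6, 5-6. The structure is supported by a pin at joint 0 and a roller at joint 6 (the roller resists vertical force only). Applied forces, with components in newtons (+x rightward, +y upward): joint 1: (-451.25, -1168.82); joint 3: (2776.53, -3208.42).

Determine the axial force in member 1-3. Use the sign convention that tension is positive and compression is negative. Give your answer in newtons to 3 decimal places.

N=7 nodes, M=11 members, R=3 reactions → 2N=14, M+R=14
member 0 (0-1): L=3.7564, (cx,cy)=(0.1786,0.9839)
member 1 (0-2): L=1.6350, (cx,cy)=(1.0000,0.0000)
member 2 (1-2): L=3.8196, (cx,cy)=(0.2524,-0.9676)
member 3 (1-3): L=1.7331, (cx,cy)=(0.9867,0.1627)
member 4 (2-3): L=4.0473, (cx,cy)=(0.1843,0.9829)
member 5 (2-4): L=1.5860, (cx,cy)=(1.0000,0.0000)
member 6 (3-4): L=4.0657, (cx,cy)=(0.2066,-0.9784)
member 7 (3-5): L=1.5732, (cx,cy)=(0.9897,-0.1430)
member 8 (4-5): L=3.8209, (cx,cy)=(0.1877,0.9822)
member 9 (4-6): L=1.4790, (cx,cy)=(1.0000,0.0000)
member 10 (5-6): L=3.8296, (cx,cy)=(0.1990,-0.9800)
solve A·x = −loads:
  F[0-1] = -599.4897 N (compression)
  F[0-2] = +2432.3655 N (tension)
  F[1-2] = -517.4295 N (compression)
  F[1-3] = +481.1654 N (tension)
  F[2-3] = +509.4073 N (tension)
  F[2-4] = +2207.8839 N (tension)
  F[3-4] = -3656.3888 N (compression)
  F[3-5] = -1467.5413 N (compression)
  F[4-5] = +3642.2023 N (tension)
  F[4-6] = +768.9829 N (tension)
  F[5-6] = -3864.6699 N (compression)
  Rx@0 = -2325.2800 N
  Ry@0 = +589.8480 N
  Ry@6 = +3787.3920 N

481.165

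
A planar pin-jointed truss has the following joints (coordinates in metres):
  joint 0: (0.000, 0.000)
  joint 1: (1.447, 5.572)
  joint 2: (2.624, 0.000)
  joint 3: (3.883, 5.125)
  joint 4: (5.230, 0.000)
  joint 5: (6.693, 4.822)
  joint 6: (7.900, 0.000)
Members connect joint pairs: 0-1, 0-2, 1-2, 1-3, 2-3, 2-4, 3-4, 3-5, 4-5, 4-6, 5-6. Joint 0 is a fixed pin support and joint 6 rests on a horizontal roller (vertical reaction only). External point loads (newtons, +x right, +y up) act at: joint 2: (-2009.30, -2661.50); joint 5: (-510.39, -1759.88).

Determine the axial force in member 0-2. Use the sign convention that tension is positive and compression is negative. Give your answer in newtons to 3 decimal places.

-1907.366

N=7 nodes, M=11 members, R=3 reactions → 2N=14, M+R=14
member 0 (0-1): L=5.7568, (cx,cy)=(0.2514,0.9679)
member 1 (0-2): L=2.6240, (cx,cy)=(1.0000,0.0000)
member 2 (1-2): L=5.6950, (cx,cy)=(0.2067,-0.9784)
member 3 (1-3): L=2.4767, (cx,cy)=(0.9836,-0.1805)
member 4 (2-3): L=5.2774, (cx,cy)=(0.2386,0.9711)
member 5 (2-4): L=2.6060, (cx,cy)=(1.0000,0.0000)
member 6 (3-4): L=5.2991, (cx,cy)=(0.2542,-0.9672)
member 7 (3-5): L=2.8263, (cx,cy)=(0.9942,-0.1072)
member 8 (4-5): L=5.0391, (cx,cy)=(0.2903,0.9569)
member 9 (4-6): L=2.6700, (cx,cy)=(1.0000,0.0000)
member 10 (5-6): L=4.9708, (cx,cy)=(0.2428,-0.9701)
solve A·x = −loads:
  F[0-1] = -2436.1029 N (compression)
  F[0-2] = -1907.3658 N (compression)
  F[1-2] = +2626.5711 N (tension)
  F[1-3] = -1174.4555 N (compression)
  F[2-3] = +94.3616 N (tension)
  F[2-4] = +622.2671 N (tension)
  F[3-4] = -193.1104 N (compression)
  F[3-5] = -1089.8504 N (compression)
  F[4-5] = +195.1742 N (tension)
  F[4-6] = +516.5138 N (tension)
  F[5-6] = -2127.1501 N (compression)
  Rx@0 = +2519.6900 N
  Ry@0 = +2357.8924 N
  Ry@6 = +2063.4876 N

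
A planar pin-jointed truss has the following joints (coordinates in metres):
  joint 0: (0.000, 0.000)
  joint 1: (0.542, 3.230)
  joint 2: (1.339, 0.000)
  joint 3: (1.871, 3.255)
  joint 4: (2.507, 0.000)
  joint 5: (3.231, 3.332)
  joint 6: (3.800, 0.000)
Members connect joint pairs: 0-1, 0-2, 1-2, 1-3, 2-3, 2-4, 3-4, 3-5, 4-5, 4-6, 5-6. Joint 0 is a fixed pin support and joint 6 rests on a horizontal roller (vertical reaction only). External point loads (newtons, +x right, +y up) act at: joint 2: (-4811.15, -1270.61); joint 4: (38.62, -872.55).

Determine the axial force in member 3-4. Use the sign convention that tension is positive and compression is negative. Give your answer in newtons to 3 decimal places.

N=7 nodes, M=11 members, R=3 reactions → 2N=14, M+R=14
member 0 (0-1): L=3.2752, (cx,cy)=(0.1655,0.9862)
member 1 (0-2): L=1.3390, (cx,cy)=(1.0000,0.0000)
member 2 (1-2): L=3.3269, (cx,cy)=(0.2396,-0.9709)
member 3 (1-3): L=1.3292, (cx,cy)=(0.9998,0.0188)
member 4 (2-3): L=3.2982, (cx,cy)=(0.1613,0.9869)
member 5 (2-4): L=1.1680, (cx,cy)=(1.0000,0.0000)
member 6 (3-4): L=3.3166, (cx,cy)=(0.1918,-0.9814)
member 7 (3-5): L=1.3622, (cx,cy)=(0.9984,0.0565)
member 8 (4-5): L=3.4098, (cx,cy)=(0.2123,0.9772)
member 9 (4-6): L=1.2930, (cx,cy)=(1.0000,0.0000)
member 10 (5-6): L=3.3802, (cx,cy)=(0.1683,-0.9857)
solve A·x = −loads:
  F[0-1] = -1135.4395 N (compression)
  F[0-2] = -4584.6282 N (compression)
  F[1-2] = +1144.4166 N (tension)
  F[1-3] = -462.1446 N (compression)
  F[2-3] = +161.6347 N (tension)
  F[2-4] = +474.6111 N (tension)
  F[3-4] = -176.8733 N (compression)
  F[3-5] = -402.7168 N (compression)
  F[4-5] = +1070.5519 N (tension)
  F[4-6] = +174.7602 N (tension)
  F[5-6] = -1038.1907 N (compression)
  Rx@0 = +4772.5300 N
  Ry@0 = +1119.7838 N
  Ry@6 = +1023.3762 N

-176.873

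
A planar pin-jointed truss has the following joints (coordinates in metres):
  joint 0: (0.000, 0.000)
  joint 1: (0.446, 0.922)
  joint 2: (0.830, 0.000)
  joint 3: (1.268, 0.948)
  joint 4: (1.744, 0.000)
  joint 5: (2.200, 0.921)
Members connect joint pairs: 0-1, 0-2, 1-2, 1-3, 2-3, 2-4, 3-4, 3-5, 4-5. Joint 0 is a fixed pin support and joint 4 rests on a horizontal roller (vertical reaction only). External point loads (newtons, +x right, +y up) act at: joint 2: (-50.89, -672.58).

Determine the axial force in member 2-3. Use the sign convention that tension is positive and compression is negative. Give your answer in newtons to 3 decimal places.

363.518

N=6 nodes, M=9 members, R=3 reactions → 2N=12, M+R=12
member 0 (0-1): L=1.0242, (cx,cy)=(0.4355,0.9002)
member 1 (0-2): L=0.8300, (cx,cy)=(1.0000,0.0000)
member 2 (1-2): L=0.9988, (cx,cy)=(0.3845,-0.9231)
member 3 (1-3): L=0.8224, (cx,cy)=(0.9995,0.0316)
member 4 (2-3): L=1.0443, (cx,cy)=(0.4194,0.9078)
member 5 (2-4): L=0.9140, (cx,cy)=(1.0000,0.0000)
member 6 (3-4): L=1.0608, (cx,cy)=(0.4487,-0.8937)
member 7 (3-5): L=0.9324, (cx,cy)=(0.9996,-0.0290)
member 8 (4-5): L=1.0277, (cx,cy)=(0.4437,0.8962)
solve A·x = −loads:
  F[0-1] = -391.5620 N (compression)
  F[0-2] = +119.6191 N (tension)
  F[1-2] = +371.1058 N (tension)
  F[1-3] = -313.3460 N (compression)
  F[2-3] = +363.5184 N (tension)
  F[2-4] = +160.7216 N (tension)
  F[3-4] = -358.1769 N (compression)
  F[3-5] = +0.0000 N (tension)
  F[4-5] = -0.0000 N (compression)
  Rx@0 = +50.8900 N
  Ry@0 = +352.4875 N
  Ry@4 = +320.0925 N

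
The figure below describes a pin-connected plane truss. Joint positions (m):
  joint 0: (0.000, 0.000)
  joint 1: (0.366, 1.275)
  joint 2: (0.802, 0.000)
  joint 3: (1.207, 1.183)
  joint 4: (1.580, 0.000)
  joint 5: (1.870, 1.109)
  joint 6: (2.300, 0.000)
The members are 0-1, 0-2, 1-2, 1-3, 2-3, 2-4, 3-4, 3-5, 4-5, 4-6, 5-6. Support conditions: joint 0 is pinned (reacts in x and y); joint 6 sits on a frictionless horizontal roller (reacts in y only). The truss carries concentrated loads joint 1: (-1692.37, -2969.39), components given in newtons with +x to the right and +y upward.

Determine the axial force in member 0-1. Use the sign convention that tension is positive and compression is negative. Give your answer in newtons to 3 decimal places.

-3573.758

N=7 nodes, M=11 members, R=3 reactions → 2N=14, M+R=14
member 0 (0-1): L=1.3265, (cx,cy)=(0.2759,0.9612)
member 1 (0-2): L=0.8020, (cx,cy)=(1.0000,0.0000)
member 2 (1-2): L=1.3475, (cx,cy)=(0.3236,-0.9462)
member 3 (1-3): L=0.8460, (cx,cy)=(0.9941,-0.1087)
member 4 (2-3): L=1.2504, (cx,cy)=(0.3239,0.9461)
member 5 (2-4): L=0.7780, (cx,cy)=(1.0000,0.0000)
member 6 (3-4): L=1.2404, (cx,cy)=(0.3007,-0.9537)
member 7 (3-5): L=0.6671, (cx,cy)=(0.9938,-0.1109)
member 8 (4-5): L=1.1463, (cx,cy)=(0.2530,0.9675)
member 9 (4-6): L=0.7200, (cx,cy)=(1.0000,0.0000)
member 10 (5-6): L=1.1894, (cx,cy)=(0.3615,-0.9324)
solve A·x = −loads:
  F[0-1] = -3573.7581 N (compression)
  F[0-2] = -706.3140 N (compression)
  F[1-2] = +426.4063 N (tension)
  F[1-3] = +571.7342 N (tension)
  F[2-3] = -426.4572 N (compression)
  F[2-4] = -430.2164 N (compression)
  F[3-4] = +453.8625 N (tension)
  F[3-5] = +295.5607 N (tension)
  F[4-5] = -447.4110 N (compression)
  F[4-6] = -180.5462 N (compression)
  F[5-6] = +499.4184 N (tension)
  Rx@0 = +1692.3700 N
  Ry@0 = +3435.0313 N
  Ry@6 = -465.6413 N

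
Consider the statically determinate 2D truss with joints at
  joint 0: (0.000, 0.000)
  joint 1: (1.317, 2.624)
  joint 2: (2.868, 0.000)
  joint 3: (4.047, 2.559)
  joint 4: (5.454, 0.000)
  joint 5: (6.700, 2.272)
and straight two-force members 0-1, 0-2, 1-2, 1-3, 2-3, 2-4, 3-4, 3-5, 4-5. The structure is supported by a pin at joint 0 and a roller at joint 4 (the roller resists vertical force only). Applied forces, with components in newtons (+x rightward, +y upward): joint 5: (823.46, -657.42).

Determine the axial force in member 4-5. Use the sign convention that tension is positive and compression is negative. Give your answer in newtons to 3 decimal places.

N=6 nodes, M=9 members, R=3 reactions → 2N=12, M+R=12
member 0 (0-1): L=2.9360, (cx,cy)=(0.4486,0.8937)
member 1 (0-2): L=2.8680, (cx,cy)=(1.0000,0.0000)
member 2 (1-2): L=3.0481, (cx,cy)=(0.5088,-0.8609)
member 3 (1-3): L=2.7308, (cx,cy)=(0.9997,-0.0238)
member 4 (2-3): L=2.8175, (cx,cy)=(0.4185,0.9082)
member 5 (2-4): L=2.5860, (cx,cy)=(1.0000,0.0000)
member 6 (3-4): L=2.9203, (cx,cy)=(0.4818,-0.8763)
member 7 (3-5): L=2.6685, (cx,cy)=(0.9942,-0.1076)
member 8 (4-5): L=2.5912, (cx,cy)=(0.4809,0.8768)
solve A·x = −loads:
  F[0-1] = +551.8627 N (tension)
  F[0-2] = +575.9079 N (tension)
  F[1-2] = -588.0659 N (compression)
  F[1-3] = +546.9384 N (tension)
  F[2-3] = +557.3894 N (tension)
  F[2-4] = +43.4367 N (tension)
  F[3-4] = -700.8432 N (compression)
  F[3-5] = +1124.2108 N (tension)
  F[4-5] = -611.8930 N (compression)
  Rx@0 = -823.4600 N
  Ry@0 = -493.2245 N
  Ry@4 = +1150.6445 N

-611.893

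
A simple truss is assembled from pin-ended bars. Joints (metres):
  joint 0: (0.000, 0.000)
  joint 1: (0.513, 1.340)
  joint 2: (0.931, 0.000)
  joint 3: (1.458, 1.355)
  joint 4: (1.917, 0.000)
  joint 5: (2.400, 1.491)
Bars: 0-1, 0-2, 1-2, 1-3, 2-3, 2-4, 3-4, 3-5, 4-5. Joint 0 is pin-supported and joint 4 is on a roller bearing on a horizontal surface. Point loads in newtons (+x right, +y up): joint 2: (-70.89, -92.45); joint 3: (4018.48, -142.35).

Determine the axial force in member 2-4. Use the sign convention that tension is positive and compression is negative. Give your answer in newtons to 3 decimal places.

1014.055

N=6 nodes, M=9 members, R=3 reactions → 2N=12, M+R=12
member 0 (0-1): L=1.4348, (cx,cy)=(0.3575,0.9339)
member 1 (0-2): L=0.9310, (cx,cy)=(1.0000,0.0000)
member 2 (1-2): L=1.4037, (cx,cy)=(0.2978,-0.9546)
member 3 (1-3): L=0.9451, (cx,cy)=(0.9999,0.0159)
member 4 (2-3): L=1.4539, (cx,cy)=(0.3625,0.9320)
member 5 (2-4): L=0.9860, (cx,cy)=(1.0000,0.0000)
member 6 (3-4): L=1.4306, (cx,cy)=(0.3208,-0.9471)
member 7 (3-5): L=0.9518, (cx,cy)=(0.9897,0.1429)
member 8 (4-5): L=1.5673, (cx,cy)=(0.3082,0.9513)
solve A·x = −loads:
  F[0-1] = +2954.0184 N (tension)
  F[0-2] = +2891.4372 N (tension)
  F[1-2] = -2858.1563 N (compression)
  F[1-3] = +1907.5182 N (tension)
  F[2-3] = +3026.7836 N (tension)
  F[2-4] = +1014.0552 N (tension)
  F[3-4] = -3160.6517 N (compression)
  F[3-5] = -0.0000 N (compression)
  F[4-5] = +0.0000 N (tension)
  Rx@0 = -3947.5900 N
  Ry@0 = -2758.7616 N
  Ry@4 = +2993.5616 N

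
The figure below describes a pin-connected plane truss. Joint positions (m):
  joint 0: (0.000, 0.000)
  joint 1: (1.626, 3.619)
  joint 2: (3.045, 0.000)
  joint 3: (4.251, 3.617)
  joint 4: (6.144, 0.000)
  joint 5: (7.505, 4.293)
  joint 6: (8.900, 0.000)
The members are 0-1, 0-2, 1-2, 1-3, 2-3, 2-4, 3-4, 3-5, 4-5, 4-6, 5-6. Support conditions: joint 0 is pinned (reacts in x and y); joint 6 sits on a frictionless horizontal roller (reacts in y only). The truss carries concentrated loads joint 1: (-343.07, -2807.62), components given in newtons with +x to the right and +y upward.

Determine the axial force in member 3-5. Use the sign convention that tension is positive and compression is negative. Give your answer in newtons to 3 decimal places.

-262.122

N=7 nodes, M=11 members, R=3 reactions → 2N=14, M+R=14
member 0 (0-1): L=3.9675, (cx,cy)=(0.4098,0.9122)
member 1 (0-2): L=3.0450, (cx,cy)=(1.0000,0.0000)
member 2 (1-2): L=3.8873, (cx,cy)=(0.3650,-0.9310)
member 3 (1-3): L=2.6250, (cx,cy)=(1.0000,-0.0008)
member 4 (2-3): L=3.8128, (cx,cy)=(0.3163,0.9487)
member 5 (2-4): L=3.0990, (cx,cy)=(1.0000,0.0000)
member 6 (3-4): L=4.0824, (cx,cy)=(0.4637,-0.8860)
member 7 (3-5): L=3.3235, (cx,cy)=(0.9791,0.2034)
member 8 (4-5): L=4.5036, (cx,cy)=(0.3022,0.9532)
member 9 (4-6): L=2.7560, (cx,cy)=(1.0000,0.0000)
member 10 (5-6): L=4.5140, (cx,cy)=(0.3090,-0.9510)
solve A·x = −loads:
  F[0-1] = -2668.5829 N (compression)
  F[0-2] = +750.5957 N (tension)
  F[1-2] = -400.6264 N (compression)
  F[1-3] = -604.3514 N (compression)
  F[2-3] = +393.1663 N (tension)
  F[2-4] = +479.9902 N (tension)
  F[3-4] = -481.6693 N (compression)
  F[3-5] = -262.1217 N (compression)
  F[4-5] = +447.6889 N (tension)
  F[4-6] = +121.3486 N (tension)
  F[5-6] = -392.6617 N (compression)
  Rx@0 = +343.0700 N
  Ry@0 = +2434.1796 N
  Ry@6 = +373.4404 N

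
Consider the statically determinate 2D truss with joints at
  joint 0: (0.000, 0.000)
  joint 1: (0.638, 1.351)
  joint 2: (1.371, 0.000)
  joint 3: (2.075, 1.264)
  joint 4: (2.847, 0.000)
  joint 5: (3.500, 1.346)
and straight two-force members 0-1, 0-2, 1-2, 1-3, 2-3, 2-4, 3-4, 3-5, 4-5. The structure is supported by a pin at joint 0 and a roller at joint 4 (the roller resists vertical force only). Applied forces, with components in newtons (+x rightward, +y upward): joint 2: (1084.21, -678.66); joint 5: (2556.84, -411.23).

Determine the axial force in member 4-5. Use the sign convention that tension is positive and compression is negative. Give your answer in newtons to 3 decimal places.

N=6 nodes, M=9 members, R=3 reactions → 2N=12, M+R=12
member 0 (0-1): L=1.4941, (cx,cy)=(0.4270,0.9042)
member 1 (0-2): L=1.3710, (cx,cy)=(1.0000,0.0000)
member 2 (1-2): L=1.5370, (cx,cy)=(0.4769,-0.8790)
member 3 (1-3): L=1.4396, (cx,cy)=(0.9982,-0.0604)
member 4 (2-3): L=1.4468, (cx,cy)=(0.4866,0.8736)
member 5 (2-4): L=1.4760, (cx,cy)=(1.0000,0.0000)
member 6 (3-4): L=1.4811, (cx,cy)=(0.5212,-0.8534)
member 7 (3-5): L=1.4274, (cx,cy)=(0.9983,0.0574)
member 8 (4-5): L=1.4960, (cx,cy)=(0.4365,0.8997)
solve A·x = −loads:
  F[0-1] = +1052.0368 N (tension)
  F[0-2] = +3191.8077 N (tension)
  F[1-2] = -1151.0469 N (compression)
  F[1-3] = +999.9937 N (tension)
  F[2-3] = +1934.8890 N (tension)
  F[2-4] = +617.1926 N (tension)
  F[3-4] = -1718.7288 N (compression)
  F[3-5] = +2840.1938 N (tension)
  F[4-5] = -638.4228 N (compression)
  Rx@0 = -3641.0500 N
  Ry@0 = -951.2953 N
  Ry@4 = +2041.1853 N

-638.423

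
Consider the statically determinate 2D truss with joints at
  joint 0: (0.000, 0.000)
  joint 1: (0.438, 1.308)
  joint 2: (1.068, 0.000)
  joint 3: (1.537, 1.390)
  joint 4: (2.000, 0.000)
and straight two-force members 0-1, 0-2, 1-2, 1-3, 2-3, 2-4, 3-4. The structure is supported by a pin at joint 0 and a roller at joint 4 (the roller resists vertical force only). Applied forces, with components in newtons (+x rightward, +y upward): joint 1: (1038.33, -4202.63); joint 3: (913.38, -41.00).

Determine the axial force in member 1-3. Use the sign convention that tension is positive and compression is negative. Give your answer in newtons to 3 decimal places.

-608.957

N=5 nodes, M=7 members, R=3 reactions → 2N=10, M+R=10
member 0 (0-1): L=1.3794, (cx,cy)=(0.3175,0.9482)
member 1 (0-2): L=1.0680, (cx,cy)=(1.0000,0.0000)
member 2 (1-2): L=1.4518, (cx,cy)=(0.4339,-0.9009)
member 3 (1-3): L=1.1021, (cx,cy)=(0.9972,0.0744)
member 4 (2-3): L=1.4670, (cx,cy)=(0.3197,0.9475)
member 5 (2-4): L=0.9320, (cx,cy)=(1.0000,0.0000)
member 6 (3-4): L=1.4651, (cx,cy)=(0.3160,-0.9488)
solve A·x = −loads:
  F[0-1] = -2085.8254 N (compression)
  F[0-2] = +2614.0271 N (tension)
  F[1-2] = -2519.6540 N (compression)
  F[1-3] = -608.9568 N (compression)
  F[2-3] = +2395.7977 N (tension)
  F[2-4] = +754.7071 N (tension)
  F[3-4] = -2388.1399 N (compression)
  Rx@0 = -1951.7100 N
  Ry@0 = +1977.8786 N
  Ry@4 = +2265.7514 N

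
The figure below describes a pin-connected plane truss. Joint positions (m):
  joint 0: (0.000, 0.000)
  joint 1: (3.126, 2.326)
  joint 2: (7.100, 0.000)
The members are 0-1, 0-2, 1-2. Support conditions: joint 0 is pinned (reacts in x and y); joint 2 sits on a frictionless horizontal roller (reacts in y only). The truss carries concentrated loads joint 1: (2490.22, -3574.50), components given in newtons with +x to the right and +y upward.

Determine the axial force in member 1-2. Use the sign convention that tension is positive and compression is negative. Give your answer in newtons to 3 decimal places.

-4730.566

N=3 nodes, M=3 members, R=3 reactions → 2N=6, M+R=6
member 0 (0-1): L=3.8964, (cx,cy)=(0.8023,0.5970)
member 1 (0-2): L=7.1000, (cx,cy)=(1.0000,0.0000)
member 2 (1-2): L=4.6047, (cx,cy)=(0.8630,-0.5051)
solve A·x = −loads:
  F[0-1] = -1984.9051 N (compression)
  F[0-2] = +4082.6563 N (tension)
  F[1-2] = -4730.5661 N (compression)
  Rx@0 = -2490.2200 N
  Ry@0 = +1184.9030 N
  Ry@2 = +2389.5970 N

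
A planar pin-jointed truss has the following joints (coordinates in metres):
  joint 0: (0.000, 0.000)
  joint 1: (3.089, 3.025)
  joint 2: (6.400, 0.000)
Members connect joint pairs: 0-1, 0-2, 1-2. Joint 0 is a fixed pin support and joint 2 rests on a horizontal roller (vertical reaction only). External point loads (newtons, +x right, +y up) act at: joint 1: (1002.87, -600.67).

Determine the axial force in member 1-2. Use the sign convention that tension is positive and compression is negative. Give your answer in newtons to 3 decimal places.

-1132.584

N=3 nodes, M=3 members, R=3 reactions → 2N=6, M+R=6
member 0 (0-1): L=4.3235, (cx,cy)=(0.7145,0.6997)
member 1 (0-2): L=6.4000, (cx,cy)=(1.0000,0.0000)
member 2 (1-2): L=4.4848, (cx,cy)=(0.7383,-0.6745)
solve A·x = −loads:
  F[0-1] = +233.3396 N (tension)
  F[0-2] = +836.1560 N (tension)
  F[1-2] = -1132.5837 N (compression)
  Rx@0 = -1002.8700 N
  Ry@0 = -163.2599 N
  Ry@2 = +763.9299 N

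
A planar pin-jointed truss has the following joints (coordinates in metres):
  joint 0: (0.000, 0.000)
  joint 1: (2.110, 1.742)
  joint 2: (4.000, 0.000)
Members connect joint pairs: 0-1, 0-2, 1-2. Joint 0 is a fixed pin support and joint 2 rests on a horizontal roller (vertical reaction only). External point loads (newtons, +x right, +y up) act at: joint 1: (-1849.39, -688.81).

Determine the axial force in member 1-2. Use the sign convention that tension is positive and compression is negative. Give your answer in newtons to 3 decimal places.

652.268

N=3 nodes, M=3 members, R=3 reactions → 2N=6, M+R=6
member 0 (0-1): L=2.7362, (cx,cy)=(0.7711,0.6367)
member 1 (0-2): L=4.0000, (cx,cy)=(1.0000,0.0000)
member 2 (1-2): L=2.5703, (cx,cy)=(0.7353,-0.6777)
solve A·x = −loads:
  F[0-1] = -1776.2721 N (compression)
  F[0-2] = -479.6196 N (compression)
  F[1-2] = +652.2682 N (tension)
  Rx@0 = +1849.3900 N
  Ry@0 = +1130.8721 N
  Ry@2 = -442.0621 N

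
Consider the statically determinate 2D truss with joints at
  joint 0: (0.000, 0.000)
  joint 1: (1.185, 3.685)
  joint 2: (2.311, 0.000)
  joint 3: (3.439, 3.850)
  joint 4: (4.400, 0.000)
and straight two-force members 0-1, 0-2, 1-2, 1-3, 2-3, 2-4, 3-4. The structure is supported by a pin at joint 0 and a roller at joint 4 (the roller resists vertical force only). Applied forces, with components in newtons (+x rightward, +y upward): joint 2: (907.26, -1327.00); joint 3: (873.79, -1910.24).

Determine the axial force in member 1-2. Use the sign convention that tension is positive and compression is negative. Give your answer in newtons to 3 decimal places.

N=5 nodes, M=7 members, R=3 reactions → 2N=10, M+R=10
member 0 (0-1): L=3.8708, (cx,cy)=(0.3061,0.9520)
member 1 (0-2): L=2.3110, (cx,cy)=(1.0000,0.0000)
member 2 (1-2): L=3.8532, (cx,cy)=(0.2922,-0.9563)
member 3 (1-3): L=2.2600, (cx,cy)=(0.9973,0.0730)
member 4 (2-3): L=4.0118, (cx,cy)=(0.2812,0.9597)
member 5 (2-4): L=2.0890, (cx,cy)=(1.0000,0.0000)
member 6 (3-4): L=3.9681, (cx,cy)=(0.2422,-0.9702)
solve A·x = −loads:
  F[0-1] = -296.9269 N (compression)
  F[0-2] = +1871.9496 N (tension)
  F[1-2] = +282.3004 N (tension)
  F[1-3] = -173.8589 N (compression)
  F[2-3] = +1101.4563 N (tension)
  F[2-4] = +737.4911 N (tension)
  F[3-4] = -3045.2211 N (compression)
  Rx@0 = -1781.0500 N
  Ry@0 = +282.6709 N
  Ry@4 = +2954.5691 N

282.300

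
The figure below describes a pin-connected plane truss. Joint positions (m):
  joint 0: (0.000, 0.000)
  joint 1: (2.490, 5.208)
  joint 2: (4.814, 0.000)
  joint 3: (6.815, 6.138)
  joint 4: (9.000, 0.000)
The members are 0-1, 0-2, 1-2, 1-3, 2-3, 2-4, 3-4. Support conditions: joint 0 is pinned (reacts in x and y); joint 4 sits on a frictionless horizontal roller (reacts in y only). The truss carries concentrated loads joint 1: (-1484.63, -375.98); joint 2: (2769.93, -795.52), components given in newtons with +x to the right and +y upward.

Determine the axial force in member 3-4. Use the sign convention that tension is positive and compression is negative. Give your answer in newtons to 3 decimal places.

349.829

N=5 nodes, M=7 members, R=3 reactions → 2N=10, M+R=10
member 0 (0-1): L=5.7726, (cx,cy)=(0.4313,0.9022)
member 1 (0-2): L=4.8140, (cx,cy)=(1.0000,0.0000)
member 2 (1-2): L=5.7030, (cx,cy)=(0.4075,-0.9132)
member 3 (1-3): L=4.4239, (cx,cy)=(0.9777,0.2102)
member 4 (2-3): L=6.4559, (cx,cy)=(0.3099,0.9508)
member 5 (2-4): L=4.1860, (cx,cy)=(1.0000,0.0000)
member 6 (3-4): L=6.5153, (cx,cy)=(0.3354,-0.9421)
solve A·x = −loads:
  F[0-1] = -1663.8125 N (compression)
  F[0-2] = +2002.9775 N (tension)
  F[1-2] = +1288.9391 N (tension)
  F[1-3] = +247.2286 N (tension)
  F[2-3] = -401.3061 N (compression)
  F[2-4] = -117.3200 N (compression)
  F[3-4] = +349.8290 N (tension)
  Rx@0 = -1285.3000 N
  Ry@0 = +1501.0700 N
  Ry@4 = -329.5700 N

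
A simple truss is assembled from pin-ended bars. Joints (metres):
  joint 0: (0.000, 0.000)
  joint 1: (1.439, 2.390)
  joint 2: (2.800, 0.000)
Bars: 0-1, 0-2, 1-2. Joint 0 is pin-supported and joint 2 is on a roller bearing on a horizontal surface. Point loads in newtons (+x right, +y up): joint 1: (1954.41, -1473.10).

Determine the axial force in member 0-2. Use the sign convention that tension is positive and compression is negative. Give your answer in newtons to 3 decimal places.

1381.100

N=3 nodes, M=3 members, R=3 reactions → 2N=6, M+R=6
member 0 (0-1): L=2.7898, (cx,cy)=(0.5158,0.8567)
member 1 (0-2): L=2.8000, (cx,cy)=(1.0000,0.0000)
member 2 (1-2): L=2.7503, (cx,cy)=(0.4948,-0.8690)
solve A·x = −loads:
  F[0-1] = +1111.4689 N (tension)
  F[0-2] = +1381.0999 N (tension)
  F[1-2] = -2790.9678 N (compression)
  Rx@0 = -1954.4100 N
  Ry@0 = -952.1967 N
  Ry@2 = +2425.2967 N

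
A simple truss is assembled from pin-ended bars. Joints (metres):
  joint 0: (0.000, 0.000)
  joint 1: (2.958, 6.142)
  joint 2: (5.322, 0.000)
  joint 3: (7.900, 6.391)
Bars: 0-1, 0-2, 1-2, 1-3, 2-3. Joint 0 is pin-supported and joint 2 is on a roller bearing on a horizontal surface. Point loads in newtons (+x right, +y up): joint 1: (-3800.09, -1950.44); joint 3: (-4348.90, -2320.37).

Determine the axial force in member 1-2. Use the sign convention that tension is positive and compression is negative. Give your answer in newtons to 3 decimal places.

N=4 nodes, M=5 members, R=3 reactions → 2N=8, M+R=8
member 0 (0-1): L=6.8172, (cx,cy)=(0.4339,0.9010)
member 1 (0-2): L=5.3220, (cx,cy)=(1.0000,0.0000)
member 2 (1-2): L=6.5812, (cx,cy)=(0.3592,-0.9333)
member 3 (1-3): L=4.9483, (cx,cy)=(0.9987,0.0503)
member 4 (2-3): L=6.8914, (cx,cy)=(0.3741,0.9274)
solve A·x = −loads:
  F[0-1] = -10378.2871 N (compression)
  F[0-2] = -3645.8115 N (compression)
  F[1-2] = +7741.0932 N (tension)
  F[1-3] = -3488.1320 N (compression)
  F[2-3] = -2312.7708 N (compression)
  Rx@0 = +8148.9900 N
  Ry@0 = +9350.4132 N
  Ry@2 = -5079.6032 N

7741.093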